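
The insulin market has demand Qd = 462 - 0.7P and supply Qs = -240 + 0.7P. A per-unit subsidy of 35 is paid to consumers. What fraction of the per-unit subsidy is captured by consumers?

Pre-subsidy: 462 - 0.7P = -240 + 0.7P gives P* = 3510/7, Q* = 111.
With the rebate, buyers effectively pay Pb = Ps − 35, where Ps is the price sellers receive.
Demand in terms of Ps becomes Qd = 462 − 0.7(Ps − 35) = 486.5 - 0.7Ps. Setting this equal to supply: 486.5 - 0.7Ps = -240 + 0.7Ps, so Ps = 7265/14.
Buyers pay Pb = 7265/14 − 35 = 6775/14; Q' = -240 + 0.7·(7265/14) = 123.25.
Buyers' price falls by P* − Pb = 3510/7 − 6775/14 = 17.5; sellers' price rises by Ps − P* = 7265/14 − 3510/7 = 17.5.
So consumers capture 17.5/35 = 0.5 of each unit of subsidy.

Consumer share = 0.5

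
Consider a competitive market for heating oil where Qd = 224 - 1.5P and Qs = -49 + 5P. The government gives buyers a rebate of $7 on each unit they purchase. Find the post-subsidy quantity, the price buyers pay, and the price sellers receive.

Q' = 2198/13; buyers pay 476/13; sellers receive 567/13

Pre-subsidy: 224 - 1.5P = -49 + 5P gives P* = 42, Q* = 161.
With the rebate, buyers effectively pay Pb = Ps − 7, where Ps is the price sellers receive.
Demand in terms of Ps becomes Qd = 224 − 1.5(Ps − 7) = 234.5 - 1.5Ps. Setting this equal to supply: 234.5 - 1.5Ps = -49 + 5Ps, so Ps = 567/13.
Buyers pay Pb = 567/13 − 7 = 476/13; Q' = -49 + 5·(567/13) = 2198/13.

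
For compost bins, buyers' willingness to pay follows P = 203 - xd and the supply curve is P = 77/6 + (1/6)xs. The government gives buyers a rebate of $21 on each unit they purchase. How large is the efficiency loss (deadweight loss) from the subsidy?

Deadweight loss = $189

Pre-subsidy: 203 - x = 77/6 + (1/6)x gives x* = 163 and P* = 40.
With the rebate, buyers effectively pay Pb = Ps − 21, where Ps is the price sellers receive.
On the curves, Pb = 203 - x and Ps = 77/6 + (1/6)x; the wedge Ps − Pb = 21 gives 77/6 + (1/6)x − (203 - x) = 21, so x' = 181.
Then Pb = 203 − 1·181 = 22 and Ps = 77/6 + (1/6)·181 = 43.
The subsidy expands output by 181 − 163 = 18 past the efficient level; on those units the gap between marginal cost and willingness to pay runs from 0 up to 21.
DWL = ½ × 21 × 18 = 189.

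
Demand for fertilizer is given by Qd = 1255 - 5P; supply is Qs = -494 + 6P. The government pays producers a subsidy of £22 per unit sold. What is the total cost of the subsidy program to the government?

Government cost = £11440

Pre-subsidy: 1255 - 5P = -494 + 6P gives P* = 159, Q* = 460.
With the subsidy, sellers receive Ps = Pb + 22 for each unit, where Pb is the price buyers pay.
Supply in terms of Pb becomes Qs = -494 + 6(Pb + 22) = -362 + 6Pb. Setting this equal to demand: 1255 - 5Pb = -362 + 6Pb, so Pb = 147.
Sellers receive Ps = 147 + 22 = 169; Q' = 1255 − 5·147 = 520.
Government outlay = subsidy × quantity = 22 × 520 = 11440.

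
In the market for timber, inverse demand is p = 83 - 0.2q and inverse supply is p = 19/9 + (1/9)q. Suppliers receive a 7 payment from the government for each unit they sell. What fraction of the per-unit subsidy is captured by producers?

Pre-subsidy: 83 - 0.2q = 19/9 + (1/9)q gives q* = 260 and p* = 31.
With the subsidy, sellers receive ps = pb + 7 for each unit, where pb is the price buyers pay.
On the curves, pb = 83 - 0.2q and ps = 19/9 + (1/9)q; the wedge ps − pb = 7 gives 19/9 + (1/9)q − (83 - 0.2q) = 7, so q' = 282.5.
Then pb = 83 − 0.2·282.5 = 26.5 and ps = 19/9 + (1/9)·282.5 = 33.5.
Buyers' price falls by p* − pb = 31 − 26.5 = 4.5; sellers' price rises by ps − p* = 33.5 − 31 = 2.5.
So producers capture 2.5/7 = 5/14 of each unit of subsidy.

Producer share = 5/14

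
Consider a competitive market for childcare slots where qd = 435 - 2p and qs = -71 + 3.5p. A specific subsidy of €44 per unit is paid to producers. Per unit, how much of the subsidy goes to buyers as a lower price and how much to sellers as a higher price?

Buyers gain €28 per unit; sellers gain €16 per unit

Pre-subsidy: 435 - 2p = -71 + 3.5p gives p* = 92, q* = 251.
With the subsidy, sellers receive ps = pb + 44 for each unit, where pb is the price buyers pay.
Supply in terms of pb becomes qs = -71 + 3.5(pb + 44) = 83 + 3.5pb. Setting this equal to demand: 435 - 2pb = 83 + 3.5pb, so pb = 64.
Sellers receive ps = 64 + 44 = 108; q' = 435 − 2·64 = 307.
Buyers' price falls by p* − pb = 92 − 64 = 28; sellers' price rises by ps − p* = 108 − 92 = 16.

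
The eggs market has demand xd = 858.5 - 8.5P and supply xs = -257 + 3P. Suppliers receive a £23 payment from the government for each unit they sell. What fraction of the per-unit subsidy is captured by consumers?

Consumer share = 6/23

Pre-subsidy: 858.5 - 8.5P = -257 + 3P gives P* = 97, x* = 34.
With the subsidy, sellers receive Ps = Pb + 23 for each unit, where Pb is the price buyers pay.
Supply in terms of Pb becomes xs = -257 + 3(Pb + 23) = -188 + 3Pb. Setting this equal to demand: 858.5 - 8.5Pb = -188 + 3Pb, so Pb = 91.
Sellers receive Ps = 91 + 23 = 114; x' = 858.5 − 8.5·91 = 85.
Buyers' price falls by P* − Pb = 97 − 91 = 6; sellers' price rises by Ps − P* = 114 − 97 = 17.
So consumers capture 6/23 = 6/23 of each unit of subsidy.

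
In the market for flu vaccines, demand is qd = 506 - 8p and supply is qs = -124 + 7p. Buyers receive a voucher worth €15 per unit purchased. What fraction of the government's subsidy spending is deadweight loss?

Pre-subsidy: 506 - 8p = -124 + 7p gives p* = 42, q* = 170.
With the rebate, buyers effectively pay pb = ps − 15, where ps is the price sellers receive.
Demand in terms of ps becomes qd = 506 − 8(ps − 15) = 626 - 8ps. Setting this equal to supply: 626 - 8ps = -124 + 7ps, so ps = 50.
Buyers pay pb = 50 − 15 = 35; q' = -124 + 7·50 = 226.
ΔCS = ½(170 + 226)(42 − 35) = 1386; ΔPS = ½(170 + 226)(50 − 42) = 1584.
Government spending = 15 × 226 = 3390.
DWL = ½ × 15 × (226 − 170) = 420; fraction = 420 / 3390 = 14/113.

DWL / government spending = 14/113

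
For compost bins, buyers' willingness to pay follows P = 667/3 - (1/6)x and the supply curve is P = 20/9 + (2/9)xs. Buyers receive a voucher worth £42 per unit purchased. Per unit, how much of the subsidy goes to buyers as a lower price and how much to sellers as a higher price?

Buyers gain £18 per unit; sellers gain £24 per unit

Pre-subsidy: 667/3 - (1/6)x = 20/9 + (2/9)x gives x* = 566 and P* = 128.
With the rebate, buyers effectively pay Pb = Ps − 42, where Ps is the price sellers receive.
On the curves, Pb = 667/3 - (1/6)x and Ps = 20/9 + (2/9)x; the wedge Ps − Pb = 42 gives 20/9 + (2/9)x − (667/3 - (1/6)x) = 42, so x' = 674.
Then Pb = 667/3 − (1/6)·674 = 110 and Ps = 20/9 + (2/9)·674 = 152.
Buyers' price falls by P* − Pb = 128 − 110 = 18; sellers' price rises by Ps − P* = 152 − 128 = 24.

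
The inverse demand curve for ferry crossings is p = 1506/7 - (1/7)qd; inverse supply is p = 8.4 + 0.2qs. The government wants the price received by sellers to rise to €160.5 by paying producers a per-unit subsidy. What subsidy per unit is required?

Required subsidy s = €54 per unit

At a seller price of 160.5, quantity supplied is -42 + 5·160.5 = 760.5.
Buyers absorb 760.5 only when they pay pb = 1506/7 − (1/7)·760.5 = 106.5.
s = ps − pb = 160.5 − 106.5 = 54.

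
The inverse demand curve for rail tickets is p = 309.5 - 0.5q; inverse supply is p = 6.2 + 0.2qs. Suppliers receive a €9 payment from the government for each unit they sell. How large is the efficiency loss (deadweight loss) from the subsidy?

Deadweight loss = 405/7

Pre-subsidy: 309.5 - 0.5q = 6.2 + 0.2q gives q* = 3033/7 and p* = 650/7.
With the subsidy, sellers receive ps = pb + 9 for each unit, where pb is the price buyers pay.
On the curves, pb = 309.5 - 0.5q and ps = 6.2 + 0.2q; the wedge ps − pb = 9 gives 6.2 + 0.2q − (309.5 - 0.5q) = 9, so q' = 3123/7.
Then pb = 309.5 − 0.5·(3123/7) = 605/7 and ps = 6.2 + 0.2·(3123/7) = 668/7.
The subsidy expands output by 3123/7 − 3033/7 = 90/7 past the efficient level; on those units the gap between marginal cost and willingness to pay runs from 0 up to 9.
DWL = ½ × 9 × 90/7 = 405/7.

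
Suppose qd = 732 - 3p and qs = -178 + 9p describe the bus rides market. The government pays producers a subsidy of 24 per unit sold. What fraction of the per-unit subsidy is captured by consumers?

Consumer share = 0.75

Pre-subsidy: 732 - 3p = -178 + 9p gives p* = 455/6, q* = 504.5.
With the subsidy, sellers receive ps = pb + 24 for each unit, where pb is the price buyers pay.
Supply in terms of pb becomes qs = -178 + 9(pb + 24) = 38 + 9pb. Setting this equal to demand: 732 - 3pb = 38 + 9pb, so pb = 347/6.
Sellers receive ps = 347/6 + 24 = 491/6; q' = 732 − 3·(347/6) = 558.5.
Buyers' price falls by p* − pb = 455/6 − 347/6 = 18; sellers' price rises by ps − p* = 491/6 − 455/6 = 6.
So consumers capture 18/24 = 0.75 of each unit of subsidy.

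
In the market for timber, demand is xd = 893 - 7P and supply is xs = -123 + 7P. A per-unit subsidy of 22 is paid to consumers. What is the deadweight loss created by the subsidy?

Pre-subsidy: 893 - 7P = -123 + 7P gives P* = 508/7, x* = 385.
With the rebate, buyers effectively pay Pb = Ps − 22, where Ps is the price sellers receive.
Demand in terms of Ps becomes xd = 893 − 7(Ps − 22) = 1047 - 7Ps. Setting this equal to supply: 1047 - 7Ps = -123 + 7Ps, so Ps = 585/7.
Buyers pay Pb = 585/7 − 22 = 431/7; x' = -123 + 7·(585/7) = 462.
The subsidy expands output by 462 − 385 = 77 past the efficient level; on those units the gap between marginal cost and willingness to pay runs from 0 up to 22.
DWL = ½ × 22 × 77 = 847.

Deadweight loss = 847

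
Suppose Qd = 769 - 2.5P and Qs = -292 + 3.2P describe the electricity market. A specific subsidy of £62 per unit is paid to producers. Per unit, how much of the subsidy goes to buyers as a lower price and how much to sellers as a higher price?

Buyers gain 1984/57 per unit; sellers gain 1550/57 per unit

Pre-subsidy: 769 - 2.5P = -292 + 3.2P gives P* = 10610/57, Q* = 17308/57.
With the subsidy, sellers receive Ps = Pb + 62 for each unit, where Pb is the price buyers pay.
Supply in terms of Pb becomes Qs = -292 + 3.2(Pb + 62) = -93.6 + 3.2Pb. Setting this equal to demand: 769 - 2.5Pb = -93.6 + 3.2Pb, so Pb = 454/3.
Sellers receive Ps = 454/3 + 62 = 640/3; Q' = 769 − 2.5·(454/3) = 1172/3.
Buyers' price falls by P* − Pb = 10610/57 − 454/3 = 1984/57; sellers' price rises by Ps − P* = 640/3 − 10610/57 = 1550/57.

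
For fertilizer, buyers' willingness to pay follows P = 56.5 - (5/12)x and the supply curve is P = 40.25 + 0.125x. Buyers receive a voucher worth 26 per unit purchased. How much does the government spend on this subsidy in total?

Pre-subsidy: 56.5 - (5/12)x = 40.25 + 0.125x gives x* = 30 and P* = 44.
With the rebate, buyers effectively pay Pb = Ps − 26, where Ps is the price sellers receive.
On the curves, Pb = 56.5 - (5/12)x and Ps = 40.25 + 0.125x; the wedge Ps − Pb = 26 gives 40.25 + 0.125x − (56.5 - (5/12)x) = 26, so x' = 78.
Then Pb = 56.5 − (5/12)·78 = 24 and Ps = 40.25 + 0.125·78 = 50.
Government outlay = subsidy × quantity = 26 × 78 = 2028.

Government cost = 2028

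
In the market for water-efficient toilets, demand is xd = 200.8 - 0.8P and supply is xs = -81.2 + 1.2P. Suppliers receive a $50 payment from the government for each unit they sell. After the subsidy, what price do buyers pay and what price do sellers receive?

Buyers pay $111; sellers receive $161

Pre-subsidy: 200.8 - 0.8P = -81.2 + 1.2P gives P* = 141, x* = 88.
With the subsidy, sellers receive Ps = Pb + 50 for each unit, where Pb is the price buyers pay.
Supply in terms of Pb becomes xs = -81.2 + 1.2(Pb + 50) = -21.2 + 1.2Pb. Setting this equal to demand: 200.8 - 0.8Pb = -21.2 + 1.2Pb, so Pb = 111.
Sellers receive Ps = 111 + 50 = 161; x' = 200.8 − 0.8·111 = 112.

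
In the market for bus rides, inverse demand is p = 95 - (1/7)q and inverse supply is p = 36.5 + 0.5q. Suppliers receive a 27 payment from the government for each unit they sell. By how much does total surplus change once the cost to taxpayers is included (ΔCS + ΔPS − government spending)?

Net change in total surplus = -567

Pre-subsidy: 95 - (1/7)q = 36.5 + 0.5q gives q* = 91 and p* = 82.
With the subsidy, sellers receive ps = pb + 27 for each unit, where pb is the price buyers pay.
On the curves, pb = 95 - (1/7)q and ps = 36.5 + 0.5q; the wedge ps − pb = 27 gives 36.5 + 0.5q − (95 - (1/7)q) = 27, so q' = 133.
Then pb = 95 − (1/7)·133 = 76 and ps = 36.5 + 0.5·133 = 103.
ΔCS = ½(91 + 133)(82 − 76) = 672; ΔPS = ½(91 + 133)(103 − 82) = 2352.
Government spending = 27 × 133 = 3591.
Net change = 672 + 2352 − 3591 = -567. The loss equals the DWL triangle ½·27·42.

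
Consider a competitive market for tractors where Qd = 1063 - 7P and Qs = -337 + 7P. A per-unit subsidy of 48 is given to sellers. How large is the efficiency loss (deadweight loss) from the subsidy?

Pre-subsidy: 1063 - 7P = -337 + 7P gives P* = 100, Q* = 363.
With the subsidy, sellers receive Ps = Pb + 48 for each unit, where Pb is the price buyers pay.
Supply in terms of Pb becomes Qs = -337 + 7(Pb + 48) = -1 + 7Pb. Setting this equal to demand: 1063 - 7Pb = -1 + 7Pb, so Pb = 76.
Sellers receive Ps = 76 + 48 = 124; Q' = 1063 − 7·76 = 531.
The subsidy expands output by 531 − 363 = 168 past the efficient level; on those units the gap between marginal cost and willingness to pay runs from 0 up to 48.
DWL = ½ × 48 × 168 = 4032.

Deadweight loss = 4032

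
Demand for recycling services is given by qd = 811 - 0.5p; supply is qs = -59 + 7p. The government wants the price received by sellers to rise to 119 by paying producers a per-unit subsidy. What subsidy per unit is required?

At a seller price of 119, quantity supplied is -59 + 7·119 = 774.
Buyers absorb 774 only when they pay pb with 811 − 0.5·pb = 774, i.e. pb = 74.
s = ps − pb = 119 − 74 = 45.

Required subsidy s = 45 per unit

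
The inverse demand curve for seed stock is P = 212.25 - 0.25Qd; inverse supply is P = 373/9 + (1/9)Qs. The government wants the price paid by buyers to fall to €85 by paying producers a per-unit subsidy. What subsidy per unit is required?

Required subsidy s = €13 per unit

At a buyer price of 85, quantity demanded is 849 − 4·85 = 509.
Sellers supply 509 only when they receive Ps = 373/9 + (1/9)·509 = 98.
s = Ps − Pb = 98 − 85 = 13.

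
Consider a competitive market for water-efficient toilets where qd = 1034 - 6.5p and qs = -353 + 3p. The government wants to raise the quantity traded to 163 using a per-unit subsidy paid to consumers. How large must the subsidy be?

Required subsidy s = 38 per unit

At q = 163, invert demand for the buyer price: pb = (1034 − 163)/6.5 = 134; invert supply for the seller price: ps = (163 − (-353))/3 = 172.
The subsidy must fill the gap: s = ps − pb = 172 − 134 = 38.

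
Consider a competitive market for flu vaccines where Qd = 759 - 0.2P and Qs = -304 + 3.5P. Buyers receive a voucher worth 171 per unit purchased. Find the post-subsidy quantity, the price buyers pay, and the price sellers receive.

Q' = 27154/37; buyers pay 4645/37; sellers receive 10972/37

Pre-subsidy: 759 - 0.2P = -304 + 3.5P gives P* = 10630/37, Q* = 25957/37.
With the rebate, buyers effectively pay Pb = Ps − 171, where Ps is the price sellers receive.
Demand in terms of Ps becomes Qd = 759 − 0.2(Ps − 171) = 793.2 - 0.2Ps. Setting this equal to supply: 793.2 - 0.2Ps = -304 + 3.5Ps, so Ps = 10972/37.
Buyers pay Pb = 10972/37 − 171 = 4645/37; Q' = -304 + 3.5·(10972/37) = 27154/37.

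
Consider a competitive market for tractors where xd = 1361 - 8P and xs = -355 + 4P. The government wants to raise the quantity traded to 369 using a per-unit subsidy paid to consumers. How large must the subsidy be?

Required subsidy s = 57 per unit

At x = 369, invert demand for the buyer price: Pb = (1361 − 369)/8 = 124; invert supply for the seller price: Ps = (369 − (-355))/4 = 181.
The subsidy must fill the gap: s = Ps − Pb = 181 − 124 = 57.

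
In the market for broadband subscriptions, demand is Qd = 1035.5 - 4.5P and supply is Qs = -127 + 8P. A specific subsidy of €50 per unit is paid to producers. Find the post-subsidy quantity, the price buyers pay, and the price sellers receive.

Q' = 761; buyers pay €61; sellers receive €111

Pre-subsidy: 1035.5 - 4.5P = -127 + 8P gives P* = 93, Q* = 617.
With the subsidy, sellers receive Ps = Pb + 50 for each unit, where Pb is the price buyers pay.
Supply in terms of Pb becomes Qs = -127 + 8(Pb + 50) = 273 + 8Pb. Setting this equal to demand: 1035.5 - 4.5Pb = 273 + 8Pb, so Pb = 61.
Sellers receive Ps = 61 + 50 = 111; Q' = 1035.5 − 4.5·61 = 761.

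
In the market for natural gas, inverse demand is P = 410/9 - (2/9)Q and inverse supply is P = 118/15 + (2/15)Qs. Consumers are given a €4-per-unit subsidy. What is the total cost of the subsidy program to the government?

Government cost = €469

Pre-subsidy: 410/9 - (2/9)Q = 118/15 + (2/15)Q gives Q* = 106 and P* = 22.
With the rebate, buyers effectively pay Pb = Ps − 4, where Ps is the price sellers receive.
On the curves, Pb = 410/9 - (2/9)Q and Ps = 118/15 + (2/15)Q; the wedge Ps − Pb = 4 gives 118/15 + (2/15)Q − (410/9 - (2/9)Q) = 4, so Q' = 117.25.
Then Pb = 410/9 − (2/9)·117.25 = 19.5 and Ps = 118/15 + (2/15)·117.25 = 23.5.
Government outlay = subsidy × quantity = 4 × 117.25 = 469.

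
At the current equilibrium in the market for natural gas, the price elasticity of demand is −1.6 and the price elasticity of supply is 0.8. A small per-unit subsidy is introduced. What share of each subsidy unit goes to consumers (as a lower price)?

For a small subsidy around the equilibrium, the benefit split depends on the relative slopes, which at a point are proportional to the elasticities.
Buyer share = εs/(εs + |εd|) = 0.8/(0.8 + 1.6) = 1/3; seller share = |εd|/(εs + |εd|) = 2/3.

Consumer share = 1/3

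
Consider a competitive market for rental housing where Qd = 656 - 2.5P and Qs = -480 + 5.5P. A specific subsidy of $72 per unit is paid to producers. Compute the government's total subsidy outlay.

Pre-subsidy: 656 - 2.5P = -480 + 5.5P gives P* = 142, Q* = 301.
With the subsidy, sellers receive Ps = Pb + 72 for each unit, where Pb is the price buyers pay.
Supply in terms of Pb becomes Qs = -480 + 5.5(Pb + 72) = -84 + 5.5Pb. Setting this equal to demand: 656 - 2.5Pb = -84 + 5.5Pb, so Pb = 92.5.
Sellers receive Ps = 92.5 + 72 = 164.5; Q' = 656 − 2.5·92.5 = 424.75.
Government outlay = subsidy × quantity = 72 × 424.75 = 30582.

Government cost = $30582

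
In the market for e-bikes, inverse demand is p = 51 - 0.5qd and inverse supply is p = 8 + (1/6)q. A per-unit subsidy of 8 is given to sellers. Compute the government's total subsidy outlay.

Government cost = 612

Pre-subsidy: 51 - 0.5q = 8 + (1/6)q gives q* = 64.5 and p* = 18.75.
With the subsidy, sellers receive ps = pb + 8 for each unit, where pb is the price buyers pay.
On the curves, pb = 51 - 0.5q and ps = 8 + (1/6)q; the wedge ps − pb = 8 gives 8 + (1/6)q − (51 - 0.5q) = 8, so q' = 76.5.
Then pb = 51 − 0.5·76.5 = 12.75 and ps = 8 + (1/6)·76.5 = 20.75.
Government outlay = subsidy × quantity = 8 × 76.5 = 612.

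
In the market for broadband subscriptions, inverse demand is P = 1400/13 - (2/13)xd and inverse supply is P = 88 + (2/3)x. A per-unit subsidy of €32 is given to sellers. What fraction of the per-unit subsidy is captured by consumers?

Consumer share = 0.1875

Pre-subsidy: 1400/13 - (2/13)x = 88 + (2/3)x gives x* = 24 and P* = 104.
With the subsidy, sellers receive Ps = Pb + 32 for each unit, where Pb is the price buyers pay.
On the curves, Pb = 1400/13 - (2/13)x and Ps = 88 + (2/3)x; the wedge Ps − Pb = 32 gives 88 + (2/3)x − (1400/13 - (2/13)x) = 32, so x' = 63.
Then Pb = 1400/13 − (2/13)·63 = 98 and Ps = 88 + (2/3)·63 = 130.
Buyers' price falls by P* − Pb = 104 − 98 = 6; sellers' price rises by Ps − P* = 130 − 104 = 26.
So consumers capture 6/32 = 0.1875 of each unit of subsidy.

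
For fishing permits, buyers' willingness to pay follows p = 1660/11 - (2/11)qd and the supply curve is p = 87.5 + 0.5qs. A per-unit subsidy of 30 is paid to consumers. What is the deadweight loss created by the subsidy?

Deadweight loss = 660

Pre-subsidy: 1660/11 - (2/11)q = 87.5 + 0.5q gives q* = 93 and p* = 134.
With the rebate, buyers effectively pay pb = ps − 30, where ps is the price sellers receive.
On the curves, pb = 1660/11 - (2/11)q and ps = 87.5 + 0.5q; the wedge ps − pb = 30 gives 87.5 + 0.5q − (1660/11 - (2/11)q) = 30, so q' = 137.
Then pb = 1660/11 − (2/11)·137 = 126 and ps = 87.5 + 0.5·137 = 156.
The subsidy expands output by 137 − 93 = 44 past the efficient level; on those units the gap between marginal cost and willingness to pay runs from 0 up to 30.
DWL = ½ × 30 × 44 = 660.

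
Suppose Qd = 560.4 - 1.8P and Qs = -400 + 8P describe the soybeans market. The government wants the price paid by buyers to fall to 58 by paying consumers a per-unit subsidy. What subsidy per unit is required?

Required subsidy s = 49 per unit

At a buyer price of 58, quantity demanded is 560.4 − 1.8·58 = 456.
Sellers supply 456 only when they receive Ps with -400 + 8·Ps = 456, i.e. Ps = 107.
s = Ps − Pb = 107 − 58 = 49.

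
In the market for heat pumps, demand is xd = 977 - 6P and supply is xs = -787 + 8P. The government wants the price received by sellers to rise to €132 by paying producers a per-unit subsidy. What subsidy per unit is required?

At a seller price of 132, quantity supplied is -787 + 8·132 = 269.
Buyers absorb 269 only when they pay Pb with 977 − 6·Pb = 269, i.e. Pb = 118.
s = Ps − Pb = 132 − 118 = 14.

Required subsidy s = €14 per unit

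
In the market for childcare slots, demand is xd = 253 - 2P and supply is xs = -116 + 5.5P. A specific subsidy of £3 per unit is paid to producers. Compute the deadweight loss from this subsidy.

Deadweight loss = £6.6

Pre-subsidy: 253 - 2P = -116 + 5.5P gives P* = 49.2, x* = 154.6.
With the subsidy, sellers receive Ps = Pb + 3 for each unit, where Pb is the price buyers pay.
Supply in terms of Pb becomes xs = -116 + 5.5(Pb + 3) = -99.5 + 5.5Pb. Setting this equal to demand: 253 - 2Pb = -99.5 + 5.5Pb, so Pb = 47.
Sellers receive Ps = 47 + 3 = 50; x' = 253 − 2·47 = 159.
The subsidy expands output by 159 − 154.6 = 4.4 past the efficient level; on those units the gap between marginal cost and willingness to pay runs from 0 up to 3.
DWL = ½ × 3 × 4.4 = 6.6.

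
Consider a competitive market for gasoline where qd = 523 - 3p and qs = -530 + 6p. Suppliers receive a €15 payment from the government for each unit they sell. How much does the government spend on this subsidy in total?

Government cost = €3030

Pre-subsidy: 523 - 3p = -530 + 6p gives p* = 117, q* = 172.
With the subsidy, sellers receive ps = pb + 15 for each unit, where pb is the price buyers pay.
Supply in terms of pb becomes qs = -530 + 6(pb + 15) = -440 + 6pb. Setting this equal to demand: 523 - 3pb = -440 + 6pb, so pb = 107.
Sellers receive ps = 107 + 15 = 122; q' = 523 − 3·107 = 202.
Government outlay = subsidy × quantity = 15 × 202 = 3030.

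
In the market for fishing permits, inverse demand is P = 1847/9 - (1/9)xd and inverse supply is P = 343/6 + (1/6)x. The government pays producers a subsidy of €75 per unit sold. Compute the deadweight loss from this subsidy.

Pre-subsidy: 1847/9 - (1/9)x = 343/6 + (1/6)x gives x* = 533 and P* = 146.
With the subsidy, sellers receive Ps = Pb + 75 for each unit, where Pb is the price buyers pay.
On the curves, Pb = 1847/9 - (1/9)x and Ps = 343/6 + (1/6)x; the wedge Ps − Pb = 75 gives 343/6 + (1/6)x − (1847/9 - (1/9)x) = 75, so x' = 803.
Then Pb = 1847/9 − (1/9)·803 = 116 and Ps = 343/6 + (1/6)·803 = 191.
The subsidy expands output by 803 − 533 = 270 past the efficient level; on those units the gap between marginal cost and willingness to pay runs from 0 up to 75.
DWL = ½ × 75 × 270 = 10125.

Deadweight loss = €10125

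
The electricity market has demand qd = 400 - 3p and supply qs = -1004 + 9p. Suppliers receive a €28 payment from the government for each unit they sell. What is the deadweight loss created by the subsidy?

Deadweight loss = €882

Pre-subsidy: 400 - 3p = -1004 + 9p gives p* = 117, q* = 49.
With the subsidy, sellers receive ps = pb + 28 for each unit, where pb is the price buyers pay.
Supply in terms of pb becomes qs = -1004 + 9(pb + 28) = -752 + 9pb. Setting this equal to demand: 400 - 3pb = -752 + 9pb, so pb = 96.
Sellers receive ps = 96 + 28 = 124; q' = 400 − 3·96 = 112.
The subsidy expands output by 112 − 49 = 63 past the efficient level; on those units the gap between marginal cost and willingness to pay runs from 0 up to 28.
DWL = ½ × 28 × 63 = 882.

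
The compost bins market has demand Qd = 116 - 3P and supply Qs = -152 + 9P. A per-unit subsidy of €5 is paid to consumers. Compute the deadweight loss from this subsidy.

Pre-subsidy: 116 - 3P = -152 + 9P gives P* = 67/3, Q* = 49.
With the rebate, buyers effectively pay Pb = Ps − 5, where Ps is the price sellers receive.
Demand in terms of Ps becomes Qd = 116 − 3(Ps − 5) = 131 - 3Ps. Setting this equal to supply: 131 - 3Ps = -152 + 9Ps, so Ps = 283/12.
Buyers pay Pb = 283/12 − 5 = 223/12; Q' = -152 + 9·(283/12) = 60.25.
The subsidy expands output by 60.25 − 49 = 11.25 past the efficient level; on those units the gap between marginal cost and willingness to pay runs from 0 up to 5.
DWL = ½ × 5 × 11.25 = 28.125.

Deadweight loss = €28.125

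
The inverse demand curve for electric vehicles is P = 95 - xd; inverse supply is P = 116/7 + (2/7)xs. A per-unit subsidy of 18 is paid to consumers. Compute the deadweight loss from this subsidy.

Deadweight loss = 126

Pre-subsidy: 95 - x = 116/7 + (2/7)x gives x* = 61 and P* = 34.
With the rebate, buyers effectively pay Pb = Ps − 18, where Ps is the price sellers receive.
On the curves, Pb = 95 - x and Ps = 116/7 + (2/7)x; the wedge Ps − Pb = 18 gives 116/7 + (2/7)x − (95 - x) = 18, so x' = 75.
Then Pb = 95 − 1·75 = 20 and Ps = 116/7 + (2/7)·75 = 38.
The subsidy expands output by 75 − 61 = 14 past the efficient level; on those units the gap between marginal cost and willingness to pay runs from 0 up to 18.
DWL = ½ × 18 × 14 = 126.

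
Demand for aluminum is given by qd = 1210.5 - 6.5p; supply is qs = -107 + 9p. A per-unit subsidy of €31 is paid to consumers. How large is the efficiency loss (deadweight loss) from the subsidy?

Deadweight loss = €1813.5

Pre-subsidy: 1210.5 - 6.5p = -107 + 9p gives p* = 85, q* = 658.
With the rebate, buyers effectively pay pb = ps − 31, where ps is the price sellers receive.
Demand in terms of ps becomes qd = 1210.5 − 6.5(ps − 31) = 1412 - 6.5ps. Setting this equal to supply: 1412 - 6.5ps = -107 + 9ps, so ps = 98.
Buyers pay pb = 98 − 31 = 67; q' = -107 + 9·98 = 775.
The subsidy expands output by 775 − 658 = 117 past the efficient level; on those units the gap between marginal cost and willingness to pay runs from 0 up to 31.
DWL = ½ × 31 × 117 = 1813.5.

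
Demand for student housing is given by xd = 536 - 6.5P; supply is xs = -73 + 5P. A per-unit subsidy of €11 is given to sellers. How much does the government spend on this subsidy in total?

Government cost = 56386/23

Pre-subsidy: 536 - 6.5P = -73 + 5P gives P* = 1218/23, x* = 4411/23.
With the subsidy, sellers receive Ps = Pb + 11 for each unit, where Pb is the price buyers pay.
Supply in terms of Pb becomes xs = -73 + 5(Pb + 11) = -18 + 5Pb. Setting this equal to demand: 536 - 6.5Pb = -18 + 5Pb, so Pb = 1108/23.
Sellers receive Ps = 1108/23 + 11 = 1361/23; x' = 536 − 6.5·(1108/23) = 5126/23.
Government outlay = subsidy × quantity = 11 × 5126/23 = 56386/23.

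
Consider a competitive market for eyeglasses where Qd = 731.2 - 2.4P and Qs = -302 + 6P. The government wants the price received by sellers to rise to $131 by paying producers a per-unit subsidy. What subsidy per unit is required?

At a seller price of 131, quantity supplied is -302 + 6·131 = 484.
Buyers absorb 484 only when they pay Pb with 731.2 − 2.4·Pb = 484, i.e. Pb = 103.
s = Ps − Pb = 131 − 103 = 28.

Required subsidy s = $28 per unit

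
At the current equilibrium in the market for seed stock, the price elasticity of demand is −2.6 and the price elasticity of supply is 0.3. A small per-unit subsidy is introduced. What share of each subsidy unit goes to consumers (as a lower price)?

Consumer share = 3/29

For a small subsidy around the equilibrium, the benefit split depends on the relative slopes, which at a point are proportional to the elasticities.
Buyer share = εs/(εs + |εd|) = 0.3/(0.3 + 2.6) = 3/29; seller share = |εd|/(εs + |εd|) = 26/29.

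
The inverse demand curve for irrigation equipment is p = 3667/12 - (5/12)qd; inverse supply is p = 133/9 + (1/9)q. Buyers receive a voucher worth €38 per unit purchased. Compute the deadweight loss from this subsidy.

Deadweight loss = €1368

Pre-subsidy: 3667/12 - (5/12)q = 133/9 + (1/9)q gives q* = 551 and p* = 76.
With the rebate, buyers effectively pay pb = ps − 38, where ps is the price sellers receive.
On the curves, pb = 3667/12 - (5/12)q and ps = 133/9 + (1/9)q; the wedge ps − pb = 38 gives 133/9 + (1/9)q − (3667/12 - (5/12)q) = 38, so q' = 623.
Then pb = 3667/12 − (5/12)·623 = 46 and ps = 133/9 + (1/9)·623 = 84.
The subsidy expands output by 623 − 551 = 72 past the efficient level; on those units the gap between marginal cost and willingness to pay runs from 0 up to 38.
DWL = ½ × 38 × 72 = 1368.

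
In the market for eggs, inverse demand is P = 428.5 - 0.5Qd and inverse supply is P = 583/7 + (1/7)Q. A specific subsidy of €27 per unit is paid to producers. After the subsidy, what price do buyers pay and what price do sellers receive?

Buyers pay €139; sellers receive €166

Pre-subsidy: 428.5 - 0.5Q = 583/7 + (1/7)Q gives Q* = 537 and P* = 160.
With the subsidy, sellers receive Ps = Pb + 27 for each unit, where Pb is the price buyers pay.
On the curves, Pb = 428.5 - 0.5Q and Ps = 583/7 + (1/7)Q; the wedge Ps − Pb = 27 gives 583/7 + (1/7)Q − (428.5 - 0.5Q) = 27, so Q' = 579.
Then Pb = 428.5 − 0.5·579 = 139 and Ps = 583/7 + (1/7)·579 = 166.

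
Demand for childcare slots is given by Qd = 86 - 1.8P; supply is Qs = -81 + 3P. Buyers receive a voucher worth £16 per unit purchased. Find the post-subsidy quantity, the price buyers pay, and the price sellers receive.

Q' = 41.375; buyers pay 595/24; sellers receive 979/24

Pre-subsidy: 86 - 1.8P = -81 + 3P gives P* = 835/24, Q* = 23.375.
With the rebate, buyers effectively pay Pb = Ps − 16, where Ps is the price sellers receive.
Demand in terms of Ps becomes Qd = 86 − 1.8(Ps − 16) = 114.8 - 1.8Ps. Setting this equal to supply: 114.8 - 1.8Ps = -81 + 3Ps, so Ps = 979/24.
Buyers pay Pb = 979/24 − 16 = 595/24; Q' = -81 + 3·(979/24) = 41.375.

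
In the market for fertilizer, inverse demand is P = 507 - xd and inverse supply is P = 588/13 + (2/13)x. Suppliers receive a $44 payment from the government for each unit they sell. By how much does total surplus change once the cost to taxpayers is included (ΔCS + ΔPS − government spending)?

Net change in total surplus = -12584/15

Pre-subsidy: 507 - x = 588/13 + (2/13)x gives x* = 400.2 and P* = 106.8.
With the subsidy, sellers receive Ps = Pb + 44 for each unit, where Pb is the price buyers pay.
On the curves, Pb = 507 - x and Ps = 588/13 + (2/13)x; the wedge Ps − Pb = 44 gives 588/13 + (2/13)x − (507 - x) = 44, so x' = 1315/3.
Then Pb = 507 − 1·(1315/3) = 206/3 and Ps = 588/13 + (2/13)·(1315/3) = 338/3.
ΔCS = ½(400.2 + 1315/3)(106.8 − 206/3) = 3597308/225; ΔPS = ½(400.2 + 1315/3)(338/3 − 106.8) = 553432/225.
Government spending = 44 × 1315/3 = 57860/3.
Net change = 3597308/225 + 553432/225 − 57860/3 = -12584/15. The loss equals the DWL triangle ½·44·572/15.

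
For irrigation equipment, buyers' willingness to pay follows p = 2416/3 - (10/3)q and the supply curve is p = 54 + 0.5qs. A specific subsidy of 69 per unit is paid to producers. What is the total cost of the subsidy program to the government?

Government cost = 14766

Pre-subsidy: 2416/3 - (10/3)q = 54 + 0.5q gives q* = 196 and p* = 152.
With the subsidy, sellers receive ps = pb + 69 for each unit, where pb is the price buyers pay.
On the curves, pb = 2416/3 - (10/3)q and ps = 54 + 0.5q; the wedge ps − pb = 69 gives 54 + 0.5q − (2416/3 - (10/3)q) = 69, so q' = 214.
Then pb = 2416/3 − (10/3)·214 = 92 and ps = 54 + 0.5·214 = 161.
Government outlay = subsidy × quantity = 69 × 214 = 14766.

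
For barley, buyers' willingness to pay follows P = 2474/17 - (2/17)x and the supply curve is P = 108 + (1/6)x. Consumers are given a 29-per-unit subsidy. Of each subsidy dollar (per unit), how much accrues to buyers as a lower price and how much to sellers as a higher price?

Pre-subsidy: 2474/17 - (2/17)x = 108 + (1/6)x gives x* = 132 and P* = 130.
With the rebate, buyers effectively pay Pb = Ps − 29, where Ps is the price sellers receive.
On the curves, Pb = 2474/17 - (2/17)x and Ps = 108 + (1/6)x; the wedge Ps − Pb = 29 gives 108 + (1/6)x − (2474/17 - (2/17)x) = 29, so x' = 234.
Then Pb = 2474/17 − (2/17)·234 = 118 and Ps = 108 + (1/6)·234 = 147.
Buyers' price falls by P* − Pb = 130 − 118 = 12; sellers' price rises by Ps − P* = 147 − 130 = 17.

Buyers gain 12 per unit; sellers gain 17 per unit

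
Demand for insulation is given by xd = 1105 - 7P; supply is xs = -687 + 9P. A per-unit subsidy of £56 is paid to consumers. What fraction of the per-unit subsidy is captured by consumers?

Pre-subsidy: 1105 - 7P = -687 + 9P gives P* = 112, x* = 321.
With the rebate, buyers effectively pay Pb = Ps − 56, where Ps is the price sellers receive.
Demand in terms of Ps becomes xd = 1105 − 7(Ps − 56) = 1497 - 7Ps. Setting this equal to supply: 1497 - 7Ps = -687 + 9Ps, so Ps = 136.5.
Buyers pay Pb = 136.5 − 56 = 80.5; x' = -687 + 9·136.5 = 541.5.
Buyers' price falls by P* − Pb = 112 − 80.5 = 31.5; sellers' price rises by Ps − P* = 136.5 − 112 = 24.5.
So consumers capture 31.5/56 = 0.5625 of each unit of subsidy.

Consumer share = 0.5625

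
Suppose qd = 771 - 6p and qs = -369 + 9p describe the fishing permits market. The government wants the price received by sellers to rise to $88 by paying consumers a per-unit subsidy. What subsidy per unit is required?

Required subsidy s = $30 per unit

At a seller price of 88, quantity supplied is -369 + 9·88 = 423.
Buyers absorb 423 only when they pay pb with 771 − 6·pb = 423, i.e. pb = 58.
s = ps − pb = 88 − 58 = 30.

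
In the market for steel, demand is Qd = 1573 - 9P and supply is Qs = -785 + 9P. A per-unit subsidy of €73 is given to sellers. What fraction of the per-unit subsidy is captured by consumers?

Pre-subsidy: 1573 - 9P = -785 + 9P gives P* = 131, Q* = 394.
With the subsidy, sellers receive Ps = Pb + 73 for each unit, where Pb is the price buyers pay.
Supply in terms of Pb becomes Qs = -785 + 9(Pb + 73) = -128 + 9Pb. Setting this equal to demand: 1573 - 9Pb = -128 + 9Pb, so Pb = 94.5.
Sellers receive Ps = 94.5 + 73 = 167.5; Q' = 1573 − 9·94.5 = 722.5.
Buyers' price falls by P* − Pb = 131 − 94.5 = 36.5; sellers' price rises by Ps − P* = 167.5 − 131 = 36.5.
So consumers capture 36.5/73 = 0.5 of each unit of subsidy.

Consumer share = 0.5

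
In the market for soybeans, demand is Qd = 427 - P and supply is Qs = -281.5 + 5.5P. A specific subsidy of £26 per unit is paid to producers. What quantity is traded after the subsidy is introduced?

Pre-subsidy: 427 - P = -281.5 + 5.5P gives P* = 109, Q* = 318.
With the subsidy, sellers receive Ps = Pb + 26 for each unit, where Pb is the price buyers pay.
Supply in terms of Pb becomes Qs = -281.5 + 5.5(Pb + 26) = -138.5 + 5.5Pb. Setting this equal to demand: 427 - Pb = -138.5 + 5.5Pb, so Pb = 87.
Sellers receive Ps = 87 + 26 = 113; Q' = 427 − 1·87 = 340.

Q' = 340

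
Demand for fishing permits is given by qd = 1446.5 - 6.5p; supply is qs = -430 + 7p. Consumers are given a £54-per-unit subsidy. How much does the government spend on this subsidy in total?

Government cost = £39150

Pre-subsidy: 1446.5 - 6.5p = -430 + 7p gives p* = 139, q* = 543.
With the rebate, buyers effectively pay pb = ps − 54, where ps is the price sellers receive.
Demand in terms of ps becomes qd = 1446.5 − 6.5(ps − 54) = 1797.5 - 6.5ps. Setting this equal to supply: 1797.5 - 6.5ps = -430 + 7ps, so ps = 165.
Buyers pay pb = 165 − 54 = 111; q' = -430 + 7·165 = 725.
Government outlay = subsidy × quantity = 54 × 725 = 39150.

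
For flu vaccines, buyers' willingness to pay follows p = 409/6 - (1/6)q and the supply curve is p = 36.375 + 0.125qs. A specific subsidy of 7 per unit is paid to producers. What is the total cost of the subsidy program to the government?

Government cost = 931

Pre-subsidy: 409/6 - (1/6)q = 36.375 + 0.125q gives q* = 109 and p* = 50.
With the subsidy, sellers receive ps = pb + 7 for each unit, where pb is the price buyers pay.
On the curves, pb = 409/6 - (1/6)q and ps = 36.375 + 0.125q; the wedge ps − pb = 7 gives 36.375 + 0.125q − (409/6 - (1/6)q) = 7, so q' = 133.
Then pb = 409/6 − (1/6)·133 = 46 and ps = 36.375 + 0.125·133 = 53.
Government outlay = subsidy × quantity = 7 × 133 = 931.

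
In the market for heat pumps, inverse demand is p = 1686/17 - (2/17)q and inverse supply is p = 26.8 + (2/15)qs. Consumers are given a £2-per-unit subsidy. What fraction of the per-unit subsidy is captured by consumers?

Pre-subsidy: 1686/17 - (2/17)q = 26.8 + (2/15)q gives q* = 288.375 and p* = 65.25.
With the rebate, buyers effectively pay pb = ps − 2, where ps is the price sellers receive.
On the curves, pb = 1686/17 - (2/17)q and ps = 26.8 + (2/15)q; the wedge ps − pb = 2 gives 26.8 + (2/15)q − (1686/17 - (2/17)q) = 2, so q' = 296.34375.
Then pb = 1686/17 − (2/17)·296.34375 = 64.3125 and ps = 26.8 + (2/15)·296.34375 = 66.3125.
Buyers' price falls by p* − pb = 65.25 − 64.3125 = 0.9375; sellers' price rises by ps − p* = 66.3125 − 65.25 = 1.0625.
So consumers capture 0.9375/2 = 0.46875 of each unit of subsidy.

Consumer share = 0.46875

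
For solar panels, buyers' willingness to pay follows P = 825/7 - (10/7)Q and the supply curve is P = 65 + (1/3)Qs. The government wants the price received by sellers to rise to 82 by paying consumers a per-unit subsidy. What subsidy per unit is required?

Required subsidy s = 37 per unit

At a seller price of 82, quantity supplied is -195 + 3·82 = 51.
Buyers absorb 51 only when they pay Pb = 825/7 − (10/7)·51 = 45.
s = Ps − Pb = 82 − 45 = 37.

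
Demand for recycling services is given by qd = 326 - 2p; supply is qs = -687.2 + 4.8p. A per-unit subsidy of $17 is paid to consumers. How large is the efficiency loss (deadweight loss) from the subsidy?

Deadweight loss = $204

Pre-subsidy: 326 - 2p = -687.2 + 4.8p gives p* = 149, q* = 28.
With the rebate, buyers effectively pay pb = ps − 17, where ps is the price sellers receive.
Demand in terms of ps becomes qd = 326 − 2(ps − 17) = 360 - 2ps. Setting this equal to supply: 360 - 2ps = -687.2 + 4.8ps, so ps = 154.
Buyers pay pb = 154 − 17 = 137; q' = -687.2 + 4.8·154 = 52.
The subsidy expands output by 52 − 28 = 24 past the efficient level; on those units the gap between marginal cost and willingness to pay runs from 0 up to 17.
DWL = ½ × 17 × 24 = 204.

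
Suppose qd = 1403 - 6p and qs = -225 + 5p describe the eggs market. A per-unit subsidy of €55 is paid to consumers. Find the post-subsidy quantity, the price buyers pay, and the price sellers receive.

Pre-subsidy: 1403 - 6p = -225 + 5p gives p* = 148, q* = 515.
With the rebate, buyers effectively pay pb = ps − 55, where ps is the price sellers receive.
Demand in terms of ps becomes qd = 1403 − 6(ps − 55) = 1733 - 6ps. Setting this equal to supply: 1733 - 6ps = -225 + 5ps, so ps = 178.
Buyers pay pb = 178 − 55 = 123; q' = -225 + 5·178 = 665.

q' = 665; buyers pay €123; sellers receive €178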